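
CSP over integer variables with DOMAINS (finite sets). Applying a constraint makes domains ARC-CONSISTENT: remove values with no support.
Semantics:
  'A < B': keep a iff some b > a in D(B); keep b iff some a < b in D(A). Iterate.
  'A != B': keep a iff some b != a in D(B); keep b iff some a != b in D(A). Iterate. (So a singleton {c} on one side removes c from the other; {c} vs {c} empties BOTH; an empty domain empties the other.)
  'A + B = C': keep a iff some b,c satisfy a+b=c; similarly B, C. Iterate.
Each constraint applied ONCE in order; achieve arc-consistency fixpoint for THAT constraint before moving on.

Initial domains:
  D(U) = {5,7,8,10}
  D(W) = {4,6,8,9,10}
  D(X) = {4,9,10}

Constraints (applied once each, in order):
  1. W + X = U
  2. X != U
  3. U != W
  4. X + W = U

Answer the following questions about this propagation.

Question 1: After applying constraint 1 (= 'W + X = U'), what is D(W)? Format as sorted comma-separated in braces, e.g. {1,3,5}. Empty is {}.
Answer: {4,6}

Derivation:
Constraint 1 (W + X = U) on D(W)={4,6,8,9,10} D(X)={4,9,10} D(U)={5,7,8,10}: W {4,6,8,9,10}->{4,6}; X {4,9,10}->{4}; U {5,7,8,10}->{8,10}
So after constraint 1: D(W) = {4,6}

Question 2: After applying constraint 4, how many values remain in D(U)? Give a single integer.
Answer: 2

Derivation:
Constraint 1 (W + X = U) on D(W)={4,6,8,9,10} D(X)={4,9,10} D(U)={5,7,8,10}: W {4,6,8,9,10}->{4,6}; X {4,9,10}->{4}; U {5,7,8,10}->{8,10}
Constraint 2 (X != U) on D(X)={4} D(U)={8,10}: no change
Constraint 3 (U != W) on D(U)={8,10} D(W)={4,6}: no change
Constraint 4 (X + W = U) on D(X)={4} D(W)={4,6} D(U)={8,10}: no change
So after constraint 4: D(U)={8,10}, size = 2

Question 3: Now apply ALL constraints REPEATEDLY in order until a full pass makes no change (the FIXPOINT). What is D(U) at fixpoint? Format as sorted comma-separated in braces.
Answer: {8,10}

Derivation:
pass 0 (initial): D(U)={5,7,8,10}
pass 1: U {5,7,8,10}->{8,10}; W {4,6,8,9,10}->{4,6}; X {4,9,10}->{4}
pass 2: no change
Fixpoint after 2 passes: D(U) = {8,10}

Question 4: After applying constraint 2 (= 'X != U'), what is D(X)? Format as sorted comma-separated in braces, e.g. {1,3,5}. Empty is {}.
Constraint 1 (W + X = U) on D(W)={4,6,8,9,10} D(X)={4,9,10} D(U)={5,7,8,10}: W {4,6,8,9,10}->{4,6}; X {4,9,10}->{4}; U {5,7,8,10}->{8,10}
Constraint 2 (X != U) on D(X)={4} D(U)={8,10}: no change
So after constraint 2: D(X) = {4}

Answer: {4}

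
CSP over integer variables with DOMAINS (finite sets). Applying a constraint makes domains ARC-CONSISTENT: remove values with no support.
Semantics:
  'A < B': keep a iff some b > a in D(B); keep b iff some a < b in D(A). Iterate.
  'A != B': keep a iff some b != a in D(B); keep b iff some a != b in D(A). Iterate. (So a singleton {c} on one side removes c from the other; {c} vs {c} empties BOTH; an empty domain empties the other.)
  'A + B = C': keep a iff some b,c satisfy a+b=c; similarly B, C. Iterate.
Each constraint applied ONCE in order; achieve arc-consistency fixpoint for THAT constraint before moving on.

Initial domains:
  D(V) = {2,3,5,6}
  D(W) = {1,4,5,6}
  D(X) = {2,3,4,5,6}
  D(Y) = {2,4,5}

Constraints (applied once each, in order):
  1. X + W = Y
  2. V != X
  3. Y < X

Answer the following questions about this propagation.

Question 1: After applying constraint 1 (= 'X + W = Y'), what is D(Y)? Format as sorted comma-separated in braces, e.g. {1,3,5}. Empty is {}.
Constraint 1 (X + W = Y) on D(X)={2,3,4,5,6} D(W)={1,4,5,6} D(Y)={2,4,5}: X {2,3,4,5,6}->{3,4}; W {1,4,5,6}->{1}; Y {2,4,5}->{4,5}
So after constraint 1: D(Y) = {4,5}

Answer: {4,5}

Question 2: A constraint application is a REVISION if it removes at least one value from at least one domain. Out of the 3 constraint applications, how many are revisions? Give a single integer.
Answer: 2

Derivation:
Constraint 1 (X + W = Y) on D(X)={2,3,4,5,6} D(W)={1,4,5,6} D(Y)={2,4,5}: X {2,3,4,5,6}->{3,4}; W {1,4,5,6}->{1}; Y {2,4,5}->{4,5} => REVISION
Constraint 2 (V != X) on D(V)={2,3,5,6} D(X)={3,4}: no change => not a revision
Constraint 3 (Y < X) on D(Y)={4,5} D(X)={3,4}: Y {4,5}->{}; X {3,4}->{} => REVISION
Total revisions = 2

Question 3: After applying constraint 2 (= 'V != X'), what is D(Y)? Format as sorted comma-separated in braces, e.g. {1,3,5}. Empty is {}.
Answer: {4,5}

Derivation:
Constraint 1 (X + W = Y) on D(X)={2,3,4,5,6} D(W)={1,4,5,6} D(Y)={2,4,5}: X {2,3,4,5,6}->{3,4}; W {1,4,5,6}->{1}; Y {2,4,5}->{4,5}
Constraint 2 (V != X) on D(V)={2,3,5,6} D(X)={3,4}: no change
So after constraint 2: D(Y) = {4,5}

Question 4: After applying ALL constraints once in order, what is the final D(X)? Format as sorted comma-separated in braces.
Constraint 1 (X + W = Y) on D(X)={2,3,4,5,6} D(W)={1,4,5,6} D(Y)={2,4,5}: X {2,3,4,5,6}->{3,4}; W {1,4,5,6}->{1}; Y {2,4,5}->{4,5}
Constraint 2 (V != X) on D(V)={2,3,5,6} D(X)={3,4}: no change
Constraint 3 (Y < X) on D(Y)={4,5} D(X)={3,4}: Y {4,5}->{}; X {3,4}->{}
So after all 3 constraints: D(X) = {}

Answer: {}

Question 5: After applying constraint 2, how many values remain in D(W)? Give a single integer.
Answer: 1

Derivation:
Constraint 1 (X + W = Y) on D(X)={2,3,4,5,6} D(W)={1,4,5,6} D(Y)={2,4,5}: X {2,3,4,5,6}->{3,4}; W {1,4,5,6}->{1}; Y {2,4,5}->{4,5}
Constraint 2 (V != X) on D(V)={2,3,5,6} D(X)={3,4}: no change
So after constraint 2: D(W)={1}, size = 1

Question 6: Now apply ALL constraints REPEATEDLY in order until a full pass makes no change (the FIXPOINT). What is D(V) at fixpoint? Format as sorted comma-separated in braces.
Answer: {}

Derivation:
pass 0 (initial): D(V)={2,3,5,6}
pass 1: W {1,4,5,6}->{1}; X {2,3,4,5,6}->{}; Y {2,4,5}->{}
pass 2: V {2,3,5,6}->{}; W {1}->{}
pass 3: no change
Fixpoint after 3 passes: D(V) = {}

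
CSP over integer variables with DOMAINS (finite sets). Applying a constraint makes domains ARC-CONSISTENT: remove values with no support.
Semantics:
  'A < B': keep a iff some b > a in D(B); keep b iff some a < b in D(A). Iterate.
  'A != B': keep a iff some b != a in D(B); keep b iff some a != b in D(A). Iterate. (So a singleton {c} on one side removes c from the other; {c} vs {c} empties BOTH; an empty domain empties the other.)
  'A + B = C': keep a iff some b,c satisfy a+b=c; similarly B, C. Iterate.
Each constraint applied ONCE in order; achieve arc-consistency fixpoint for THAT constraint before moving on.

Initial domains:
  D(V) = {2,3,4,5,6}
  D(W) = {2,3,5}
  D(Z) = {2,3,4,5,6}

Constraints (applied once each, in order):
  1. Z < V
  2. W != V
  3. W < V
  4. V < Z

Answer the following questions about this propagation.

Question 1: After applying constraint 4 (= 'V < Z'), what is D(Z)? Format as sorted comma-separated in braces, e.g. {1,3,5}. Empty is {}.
Constraint 1 (Z < V) on D(Z)={2,3,4,5,6} D(V)={2,3,4,5,6}: Z {2,3,4,5,6}->{2,3,4,5}; V {2,3,4,5,6}->{3,4,5,6}
Constraint 2 (W != V) on D(W)={2,3,5} D(V)={3,4,5,6}: no change
Constraint 3 (W < V) on D(W)={2,3,5} D(V)={3,4,5,6}: no change
Constraint 4 (V < Z) on D(V)={3,4,5,6} D(Z)={2,3,4,5}: V {3,4,5,6}->{3,4}; Z {2,3,4,5}->{4,5}
So after constraint 4: D(Z) = {4,5}

Answer: {4,5}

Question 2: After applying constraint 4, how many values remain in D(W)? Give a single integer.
Answer: 3

Derivation:
Constraint 1 (Z < V) on D(Z)={2,3,4,5,6} D(V)={2,3,4,5,6}: Z {2,3,4,5,6}->{2,3,4,5}; V {2,3,4,5,6}->{3,4,5,6}
Constraint 2 (W != V) on D(W)={2,3,5} D(V)={3,4,5,6}: no change
Constraint 3 (W < V) on D(W)={2,3,5} D(V)={3,4,5,6}: no change
Constraint 4 (V < Z) on D(V)={3,4,5,6} D(Z)={2,3,4,5}: V {3,4,5,6}->{3,4}; Z {2,3,4,5}->{4,5}
So after constraint 4: D(W)={2,3,5}, size = 3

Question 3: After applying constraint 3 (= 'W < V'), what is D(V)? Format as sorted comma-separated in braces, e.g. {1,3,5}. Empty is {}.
Constraint 1 (Z < V) on D(Z)={2,3,4,5,6} D(V)={2,3,4,5,6}: Z {2,3,4,5,6}->{2,3,4,5}; V {2,3,4,5,6}->{3,4,5,6}
Constraint 2 (W != V) on D(W)={2,3,5} D(V)={3,4,5,6}: no change
Constraint 3 (W < V) on D(W)={2,3,5} D(V)={3,4,5,6}: no change
So after constraint 3: D(V) = {3,4,5,6}

Answer: {3,4,5,6}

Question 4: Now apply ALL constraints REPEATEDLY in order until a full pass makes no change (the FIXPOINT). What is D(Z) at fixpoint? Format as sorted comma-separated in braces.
Answer: {}

Derivation:
pass 0 (initial): D(Z)={2,3,4,5,6}
pass 1: V {2,3,4,5,6}->{3,4}; Z {2,3,4,5,6}->{4,5}
pass 2: V {3,4}->{}; W {2,3,5}->{}; Z {4,5}->{}
pass 3: no change
Fixpoint after 3 passes: D(Z) = {}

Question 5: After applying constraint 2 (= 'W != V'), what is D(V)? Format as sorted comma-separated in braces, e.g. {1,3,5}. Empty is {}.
Answer: {3,4,5,6}

Derivation:
Constraint 1 (Z < V) on D(Z)={2,3,4,5,6} D(V)={2,3,4,5,6}: Z {2,3,4,5,6}->{2,3,4,5}; V {2,3,4,5,6}->{3,4,5,6}
Constraint 2 (W != V) on D(W)={2,3,5} D(V)={3,4,5,6}: no change
So after constraint 2: D(V) = {3,4,5,6}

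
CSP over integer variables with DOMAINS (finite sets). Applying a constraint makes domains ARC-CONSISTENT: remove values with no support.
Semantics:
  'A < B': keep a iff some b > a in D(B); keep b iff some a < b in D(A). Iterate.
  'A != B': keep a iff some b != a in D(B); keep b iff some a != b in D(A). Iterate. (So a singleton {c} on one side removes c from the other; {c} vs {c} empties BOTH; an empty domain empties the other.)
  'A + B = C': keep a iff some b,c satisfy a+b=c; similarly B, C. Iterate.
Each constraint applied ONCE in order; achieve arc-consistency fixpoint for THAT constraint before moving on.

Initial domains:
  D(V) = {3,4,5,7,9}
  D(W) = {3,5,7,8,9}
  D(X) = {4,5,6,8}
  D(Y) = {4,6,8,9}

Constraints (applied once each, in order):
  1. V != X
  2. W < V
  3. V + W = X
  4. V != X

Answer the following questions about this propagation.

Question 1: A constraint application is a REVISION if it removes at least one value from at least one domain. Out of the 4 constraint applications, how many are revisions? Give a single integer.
Answer: 2

Derivation:
Constraint 1 (V != X) on D(V)={3,4,5,7,9} D(X)={4,5,6,8}: no change => not a revision
Constraint 2 (W < V) on D(W)={3,5,7,8,9} D(V)={3,4,5,7,9}: W {3,5,7,8,9}->{3,5,7,8}; V {3,4,5,7,9}->{4,5,7,9} => REVISION
Constraint 3 (V + W = X) on D(V)={4,5,7,9} D(W)={3,5,7,8} D(X)={4,5,6,8}: V {4,5,7,9}->{5}; W {3,5,7,8}->{3}; X {4,5,6,8}->{8} => REVISION
Constraint 4 (V != X) on D(V)={5} D(X)={8}: no change => not a revision
Total revisions = 2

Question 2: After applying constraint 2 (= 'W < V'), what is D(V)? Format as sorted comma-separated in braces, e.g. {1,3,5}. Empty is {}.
Constraint 1 (V != X) on D(V)={3,4,5,7,9} D(X)={4,5,6,8}: no change
Constraint 2 (W < V) on D(W)={3,5,7,8,9} D(V)={3,4,5,7,9}: W {3,5,7,8,9}->{3,5,7,8}; V {3,4,5,7,9}->{4,5,7,9}
So after constraint 2: D(V) = {4,5,7,9}

Answer: {4,5,7,9}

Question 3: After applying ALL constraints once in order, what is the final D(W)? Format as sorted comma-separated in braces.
Constraint 1 (V != X) on D(V)={3,4,5,7,9} D(X)={4,5,6,8}: no change
Constraint 2 (W < V) on D(W)={3,5,7,8,9} D(V)={3,4,5,7,9}: W {3,5,7,8,9}->{3,5,7,8}; V {3,4,5,7,9}->{4,5,7,9}
Constraint 3 (V + W = X) on D(V)={4,5,7,9} D(W)={3,5,7,8} D(X)={4,5,6,8}: V {4,5,7,9}->{5}; W {3,5,7,8}->{3}; X {4,5,6,8}->{8}
Constraint 4 (V != X) on D(V)={5} D(X)={8}: no change
So after all 4 constraints: D(W) = {3}

Answer: {3}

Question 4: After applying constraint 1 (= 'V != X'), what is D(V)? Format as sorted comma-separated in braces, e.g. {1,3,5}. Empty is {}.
Constraint 1 (V != X) on D(V)={3,4,5,7,9} D(X)={4,5,6,8}: no change
So after constraint 1: D(V) = {3,4,5,7,9}

Answer: {3,4,5,7,9}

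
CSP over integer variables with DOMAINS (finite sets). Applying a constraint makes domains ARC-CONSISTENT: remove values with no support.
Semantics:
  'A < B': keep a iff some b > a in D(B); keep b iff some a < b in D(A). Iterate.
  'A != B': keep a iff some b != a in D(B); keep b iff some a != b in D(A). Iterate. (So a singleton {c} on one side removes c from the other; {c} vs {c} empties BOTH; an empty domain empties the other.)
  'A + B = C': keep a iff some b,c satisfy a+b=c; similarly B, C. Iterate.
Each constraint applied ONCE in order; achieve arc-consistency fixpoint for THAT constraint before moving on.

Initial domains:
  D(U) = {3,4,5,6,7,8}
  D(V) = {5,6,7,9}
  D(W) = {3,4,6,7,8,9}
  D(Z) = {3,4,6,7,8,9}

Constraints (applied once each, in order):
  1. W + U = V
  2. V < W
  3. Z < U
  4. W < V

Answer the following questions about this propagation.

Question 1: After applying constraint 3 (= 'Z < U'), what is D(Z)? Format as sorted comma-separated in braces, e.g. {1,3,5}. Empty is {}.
Constraint 1 (W + U = V) on D(W)={3,4,6,7,8,9} D(U)={3,4,5,6,7,8} D(V)={5,6,7,9}: W {3,4,6,7,8,9}->{3,4,6}; U {3,4,5,6,7,8}->{3,4,5,6}; V {5,6,7,9}->{6,7,9}
Constraint 2 (V < W) on D(V)={6,7,9} D(W)={3,4,6}: V {6,7,9}->{}; W {3,4,6}->{}
Constraint 3 (Z < U) on D(Z)={3,4,6,7,8,9} D(U)={3,4,5,6}: Z {3,4,6,7,8,9}->{3,4}; U {3,4,5,6}->{4,5,6}
So after constraint 3: D(Z) = {3,4}

Answer: {3,4}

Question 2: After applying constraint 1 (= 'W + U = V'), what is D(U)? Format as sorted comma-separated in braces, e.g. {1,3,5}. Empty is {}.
Answer: {3,4,5,6}

Derivation:
Constraint 1 (W + U = V) on D(W)={3,4,6,7,8,9} D(U)={3,4,5,6,7,8} D(V)={5,6,7,9}: W {3,4,6,7,8,9}->{3,4,6}; U {3,4,5,6,7,8}->{3,4,5,6}; V {5,6,7,9}->{6,7,9}
So after constraint 1: D(U) = {3,4,5,6}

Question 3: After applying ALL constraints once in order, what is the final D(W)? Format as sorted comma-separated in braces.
Answer: {}

Derivation:
Constraint 1 (W + U = V) on D(W)={3,4,6,7,8,9} D(U)={3,4,5,6,7,8} D(V)={5,6,7,9}: W {3,4,6,7,8,9}->{3,4,6}; U {3,4,5,6,7,8}->{3,4,5,6}; V {5,6,7,9}->{6,7,9}
Constraint 2 (V < W) on D(V)={6,7,9} D(W)={3,4,6}: V {6,7,9}->{}; W {3,4,6}->{}
Constraint 3 (Z < U) on D(Z)={3,4,6,7,8,9} D(U)={3,4,5,6}: Z {3,4,6,7,8,9}->{3,4}; U {3,4,5,6}->{4,5,6}
Constraint 4 (W < V) on D(W)={} D(V)={}: no change
So after all 4 constraints: D(W) = {}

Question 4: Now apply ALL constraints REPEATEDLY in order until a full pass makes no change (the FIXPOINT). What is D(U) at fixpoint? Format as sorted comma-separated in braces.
Answer: {}

Derivation:
pass 0 (initial): D(U)={3,4,5,6,7,8}
pass 1: U {3,4,5,6,7,8}->{4,5,6}; V {5,6,7,9}->{}; W {3,4,6,7,8,9}->{}; Z {3,4,6,7,8,9}->{3,4}
pass 2: U {4,5,6}->{}; Z {3,4}->{}
pass 3: no change
Fixpoint after 3 passes: D(U) = {}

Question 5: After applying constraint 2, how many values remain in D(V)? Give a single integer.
Constraint 1 (W + U = V) on D(W)={3,4,6,7,8,9} D(U)={3,4,5,6,7,8} D(V)={5,6,7,9}: W {3,4,6,7,8,9}->{3,4,6}; U {3,4,5,6,7,8}->{3,4,5,6}; V {5,6,7,9}->{6,7,9}
Constraint 2 (V < W) on D(V)={6,7,9} D(W)={3,4,6}: V {6,7,9}->{}; W {3,4,6}->{}
So after constraint 2: D(V)={}, size = 0

Answer: 0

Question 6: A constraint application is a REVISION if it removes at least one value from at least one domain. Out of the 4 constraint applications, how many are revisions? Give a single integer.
Answer: 3

Derivation:
Constraint 1 (W + U = V) on D(W)={3,4,6,7,8,9} D(U)={3,4,5,6,7,8} D(V)={5,6,7,9}: W {3,4,6,7,8,9}->{3,4,6}; U {3,4,5,6,7,8}->{3,4,5,6}; V {5,6,7,9}->{6,7,9} => REVISION
Constraint 2 (V < W) on D(V)={6,7,9} D(W)={3,4,6}: V {6,7,9}->{}; W {3,4,6}->{} => REVISION
Constraint 3 (Z < U) on D(Z)={3,4,6,7,8,9} D(U)={3,4,5,6}: Z {3,4,6,7,8,9}->{3,4}; U {3,4,5,6}->{4,5,6} => REVISION
Constraint 4 (W < V) on D(W)={} D(V)={}: no change => not a revision
Total revisions = 3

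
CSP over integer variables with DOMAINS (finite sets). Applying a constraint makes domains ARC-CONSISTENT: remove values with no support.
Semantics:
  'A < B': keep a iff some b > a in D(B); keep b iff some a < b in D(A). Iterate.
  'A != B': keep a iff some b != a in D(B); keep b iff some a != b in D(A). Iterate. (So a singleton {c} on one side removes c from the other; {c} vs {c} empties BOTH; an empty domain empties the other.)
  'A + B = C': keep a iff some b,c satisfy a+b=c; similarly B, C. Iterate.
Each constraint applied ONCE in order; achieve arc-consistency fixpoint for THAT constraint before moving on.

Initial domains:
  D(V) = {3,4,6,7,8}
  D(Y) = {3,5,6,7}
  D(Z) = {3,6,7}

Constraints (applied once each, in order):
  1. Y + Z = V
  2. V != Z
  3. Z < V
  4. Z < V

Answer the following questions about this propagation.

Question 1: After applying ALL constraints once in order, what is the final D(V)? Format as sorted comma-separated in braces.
Constraint 1 (Y + Z = V) on D(Y)={3,5,6,7} D(Z)={3,6,7} D(V)={3,4,6,7,8}: Y {3,5,6,7}->{3,5}; Z {3,6,7}->{3}; V {3,4,6,7,8}->{6,8}
Constraint 2 (V != Z) on D(V)={6,8} D(Z)={3}: no change
Constraint 3 (Z < V) on D(Z)={3} D(V)={6,8}: no change
Constraint 4 (Z < V) on D(Z)={3} D(V)={6,8}: no change
So after all 4 constraints: D(V) = {6,8}

Answer: {6,8}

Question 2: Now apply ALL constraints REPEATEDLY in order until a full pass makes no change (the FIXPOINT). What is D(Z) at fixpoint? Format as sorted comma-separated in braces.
pass 0 (initial): D(Z)={3,6,7}
pass 1: V {3,4,6,7,8}->{6,8}; Y {3,5,6,7}->{3,5}; Z {3,6,7}->{3}
pass 2: no change
Fixpoint after 2 passes: D(Z) = {3}

Answer: {3}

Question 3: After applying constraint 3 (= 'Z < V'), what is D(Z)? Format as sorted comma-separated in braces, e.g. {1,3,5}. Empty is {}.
Answer: {3}

Derivation:
Constraint 1 (Y + Z = V) on D(Y)={3,5,6,7} D(Z)={3,6,7} D(V)={3,4,6,7,8}: Y {3,5,6,7}->{3,5}; Z {3,6,7}->{3}; V {3,4,6,7,8}->{6,8}
Constraint 2 (V != Z) on D(V)={6,8} D(Z)={3}: no change
Constraint 3 (Z < V) on D(Z)={3} D(V)={6,8}: no change
So after constraint 3: D(Z) = {3}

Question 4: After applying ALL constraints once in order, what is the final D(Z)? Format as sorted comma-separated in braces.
Answer: {3}

Derivation:
Constraint 1 (Y + Z = V) on D(Y)={3,5,6,7} D(Z)={3,6,7} D(V)={3,4,6,7,8}: Y {3,5,6,7}->{3,5}; Z {3,6,7}->{3}; V {3,4,6,7,8}->{6,8}
Constraint 2 (V != Z) on D(V)={6,8} D(Z)={3}: no change
Constraint 3 (Z < V) on D(Z)={3} D(V)={6,8}: no change
Constraint 4 (Z < V) on D(Z)={3} D(V)={6,8}: no change
So after all 4 constraints: D(Z) = {3}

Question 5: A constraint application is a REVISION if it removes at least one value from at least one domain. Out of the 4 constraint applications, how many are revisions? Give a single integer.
Answer: 1

Derivation:
Constraint 1 (Y + Z = V) on D(Y)={3,5,6,7} D(Z)={3,6,7} D(V)={3,4,6,7,8}: Y {3,5,6,7}->{3,5}; Z {3,6,7}->{3}; V {3,4,6,7,8}->{6,8} => REVISION
Constraint 2 (V != Z) on D(V)={6,8} D(Z)={3}: no change => not a revision
Constraint 3 (Z < V) on D(Z)={3} D(V)={6,8}: no change => not a revision
Constraint 4 (Z < V) on D(Z)={3} D(V)={6,8}: no change => not a revision
Total revisions = 1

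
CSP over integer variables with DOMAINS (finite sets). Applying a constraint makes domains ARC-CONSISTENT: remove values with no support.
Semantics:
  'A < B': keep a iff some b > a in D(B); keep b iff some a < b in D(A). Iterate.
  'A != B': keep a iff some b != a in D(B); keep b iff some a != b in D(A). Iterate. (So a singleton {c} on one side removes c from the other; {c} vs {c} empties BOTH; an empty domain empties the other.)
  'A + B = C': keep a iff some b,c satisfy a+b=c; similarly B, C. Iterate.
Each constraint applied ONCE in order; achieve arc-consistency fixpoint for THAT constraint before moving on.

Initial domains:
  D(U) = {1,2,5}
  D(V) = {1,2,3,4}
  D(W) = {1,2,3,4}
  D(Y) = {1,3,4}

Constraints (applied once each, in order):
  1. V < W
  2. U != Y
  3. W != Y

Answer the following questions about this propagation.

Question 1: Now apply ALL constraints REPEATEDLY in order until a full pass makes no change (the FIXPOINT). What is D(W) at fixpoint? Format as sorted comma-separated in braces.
pass 0 (initial): D(W)={1,2,3,4}
pass 1: V {1,2,3,4}->{1,2,3}; W {1,2,3,4}->{2,3,4}
pass 2: no change
Fixpoint after 2 passes: D(W) = {2,3,4}

Answer: {2,3,4}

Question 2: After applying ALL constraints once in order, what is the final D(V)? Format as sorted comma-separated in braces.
Answer: {1,2,3}

Derivation:
Constraint 1 (V < W) on D(V)={1,2,3,4} D(W)={1,2,3,4}: V {1,2,3,4}->{1,2,3}; W {1,2,3,4}->{2,3,4}
Constraint 2 (U != Y) on D(U)={1,2,5} D(Y)={1,3,4}: no change
Constraint 3 (W != Y) on D(W)={2,3,4} D(Y)={1,3,4}: no change
So after all 3 constraints: D(V) = {1,2,3}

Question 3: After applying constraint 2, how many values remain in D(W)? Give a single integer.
Constraint 1 (V < W) on D(V)={1,2,3,4} D(W)={1,2,3,4}: V {1,2,3,4}->{1,2,3}; W {1,2,3,4}->{2,3,4}
Constraint 2 (U != Y) on D(U)={1,2,5} D(Y)={1,3,4}: no change
So after constraint 2: D(W)={2,3,4}, size = 3

Answer: 3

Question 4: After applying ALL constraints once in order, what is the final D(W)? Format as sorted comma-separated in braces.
Answer: {2,3,4}

Derivation:
Constraint 1 (V < W) on D(V)={1,2,3,4} D(W)={1,2,3,4}: V {1,2,3,4}->{1,2,3}; W {1,2,3,4}->{2,3,4}
Constraint 2 (U != Y) on D(U)={1,2,5} D(Y)={1,3,4}: no change
Constraint 3 (W != Y) on D(W)={2,3,4} D(Y)={1,3,4}: no change
So after all 3 constraints: D(W) = {2,3,4}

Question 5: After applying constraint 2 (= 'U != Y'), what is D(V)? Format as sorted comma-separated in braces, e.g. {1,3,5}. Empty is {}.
Answer: {1,2,3}

Derivation:
Constraint 1 (V < W) on D(V)={1,2,3,4} D(W)={1,2,3,4}: V {1,2,3,4}->{1,2,3}; W {1,2,3,4}->{2,3,4}
Constraint 2 (U != Y) on D(U)={1,2,5} D(Y)={1,3,4}: no change
So after constraint 2: D(V) = {1,2,3}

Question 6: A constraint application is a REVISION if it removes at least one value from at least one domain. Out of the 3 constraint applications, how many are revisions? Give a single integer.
Constraint 1 (V < W) on D(V)={1,2,3,4} D(W)={1,2,3,4}: V {1,2,3,4}->{1,2,3}; W {1,2,3,4}->{2,3,4} => REVISION
Constraint 2 (U != Y) on D(U)={1,2,5} D(Y)={1,3,4}: no change => not a revision
Constraint 3 (W != Y) on D(W)={2,3,4} D(Y)={1,3,4}: no change => not a revision
Total revisions = 1

Answer: 1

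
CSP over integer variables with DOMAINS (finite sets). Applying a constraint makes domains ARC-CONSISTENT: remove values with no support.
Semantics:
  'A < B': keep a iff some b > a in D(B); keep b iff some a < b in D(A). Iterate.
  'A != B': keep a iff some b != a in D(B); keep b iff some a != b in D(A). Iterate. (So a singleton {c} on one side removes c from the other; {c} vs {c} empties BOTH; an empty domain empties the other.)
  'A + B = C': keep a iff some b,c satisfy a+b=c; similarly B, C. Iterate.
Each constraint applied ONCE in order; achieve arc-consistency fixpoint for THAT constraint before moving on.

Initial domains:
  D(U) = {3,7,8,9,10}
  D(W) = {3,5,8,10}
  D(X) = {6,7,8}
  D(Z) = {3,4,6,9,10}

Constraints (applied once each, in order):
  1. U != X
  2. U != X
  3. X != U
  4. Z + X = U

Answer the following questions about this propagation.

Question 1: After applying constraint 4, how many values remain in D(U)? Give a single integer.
Answer: 2

Derivation:
Constraint 1 (U != X) on D(U)={3,7,8,9,10} D(X)={6,7,8}: no change
Constraint 2 (U != X) on D(U)={3,7,8,9,10} D(X)={6,7,8}: no change
Constraint 3 (X != U) on D(X)={6,7,8} D(U)={3,7,8,9,10}: no change
Constraint 4 (Z + X = U) on D(Z)={3,4,6,9,10} D(X)={6,7,8} D(U)={3,7,8,9,10}: Z {3,4,6,9,10}->{3,4}; X {6,7,8}->{6,7}; U {3,7,8,9,10}->{9,10}
So after constraint 4: D(U)={9,10}, size = 2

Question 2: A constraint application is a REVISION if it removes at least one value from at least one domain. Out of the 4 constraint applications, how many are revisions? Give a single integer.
Constraint 1 (U != X) on D(U)={3,7,8,9,10} D(X)={6,7,8}: no change => not a revision
Constraint 2 (U != X) on D(U)={3,7,8,9,10} D(X)={6,7,8}: no change => not a revision
Constraint 3 (X != U) on D(X)={6,7,8} D(U)={3,7,8,9,10}: no change => not a revision
Constraint 4 (Z + X = U) on D(Z)={3,4,6,9,10} D(X)={6,7,8} D(U)={3,7,8,9,10}: Z {3,4,6,9,10}->{3,4}; X {6,7,8}->{6,7}; U {3,7,8,9,10}->{9,10} => REVISION
Total revisions = 1

Answer: 1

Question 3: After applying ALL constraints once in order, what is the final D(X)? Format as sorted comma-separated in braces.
Answer: {6,7}

Derivation:
Constraint 1 (U != X) on D(U)={3,7,8,9,10} D(X)={6,7,8}: no change
Constraint 2 (U != X) on D(U)={3,7,8,9,10} D(X)={6,7,8}: no change
Constraint 3 (X != U) on D(X)={6,7,8} D(U)={3,7,8,9,10}: no change
Constraint 4 (Z + X = U) on D(Z)={3,4,6,9,10} D(X)={6,7,8} D(U)={3,7,8,9,10}: Z {3,4,6,9,10}->{3,4}; X {6,7,8}->{6,7}; U {3,7,8,9,10}->{9,10}
So after all 4 constraints: D(X) = {6,7}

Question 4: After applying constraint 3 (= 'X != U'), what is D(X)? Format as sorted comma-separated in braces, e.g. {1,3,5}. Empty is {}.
Answer: {6,7,8}

Derivation:
Constraint 1 (U != X) on D(U)={3,7,8,9,10} D(X)={6,7,8}: no change
Constraint 2 (U != X) on D(U)={3,7,8,9,10} D(X)={6,7,8}: no change
Constraint 3 (X != U) on D(X)={6,7,8} D(U)={3,7,8,9,10}: no change
So after constraint 3: D(X) = {6,7,8}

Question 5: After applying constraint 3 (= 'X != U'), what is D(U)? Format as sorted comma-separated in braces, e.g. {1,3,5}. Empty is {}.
Answer: {3,7,8,9,10}

Derivation:
Constraint 1 (U != X) on D(U)={3,7,8,9,10} D(X)={6,7,8}: no change
Constraint 2 (U != X) on D(U)={3,7,8,9,10} D(X)={6,7,8}: no change
Constraint 3 (X != U) on D(X)={6,7,8} D(U)={3,7,8,9,10}: no change
So after constraint 3: D(U) = {3,7,8,9,10}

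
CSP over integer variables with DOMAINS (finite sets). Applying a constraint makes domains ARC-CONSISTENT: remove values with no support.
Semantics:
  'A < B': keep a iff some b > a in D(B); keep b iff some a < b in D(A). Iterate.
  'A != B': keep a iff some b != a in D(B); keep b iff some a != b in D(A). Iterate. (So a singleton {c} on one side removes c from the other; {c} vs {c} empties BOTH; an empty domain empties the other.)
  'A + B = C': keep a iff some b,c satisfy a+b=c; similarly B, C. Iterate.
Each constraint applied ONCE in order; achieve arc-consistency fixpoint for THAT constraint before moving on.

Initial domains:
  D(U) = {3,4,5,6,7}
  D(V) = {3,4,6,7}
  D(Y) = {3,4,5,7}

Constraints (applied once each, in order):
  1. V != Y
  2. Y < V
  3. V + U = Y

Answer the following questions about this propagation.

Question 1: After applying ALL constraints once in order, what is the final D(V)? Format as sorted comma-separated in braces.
Constraint 1 (V != Y) on D(V)={3,4,6,7} D(Y)={3,4,5,7}: no change
Constraint 2 (Y < V) on D(Y)={3,4,5,7} D(V)={3,4,6,7}: Y {3,4,5,7}->{3,4,5}; V {3,4,6,7}->{4,6,7}
Constraint 3 (V + U = Y) on D(V)={4,6,7} D(U)={3,4,5,6,7} D(Y)={3,4,5}: V {4,6,7}->{}; U {3,4,5,6,7}->{}; Y {3,4,5}->{}
So after all 3 constraints: D(V) = {}

Answer: {}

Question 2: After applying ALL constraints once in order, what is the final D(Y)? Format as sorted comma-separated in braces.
Constraint 1 (V != Y) on D(V)={3,4,6,7} D(Y)={3,4,5,7}: no change
Constraint 2 (Y < V) on D(Y)={3,4,5,7} D(V)={3,4,6,7}: Y {3,4,5,7}->{3,4,5}; V {3,4,6,7}->{4,6,7}
Constraint 3 (V + U = Y) on D(V)={4,6,7} D(U)={3,4,5,6,7} D(Y)={3,4,5}: V {4,6,7}->{}; U {3,4,5,6,7}->{}; Y {3,4,5}->{}
So after all 3 constraints: D(Y) = {}

Answer: {}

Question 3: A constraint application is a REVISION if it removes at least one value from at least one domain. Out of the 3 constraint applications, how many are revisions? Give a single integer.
Constraint 1 (V != Y) on D(V)={3,4,6,7} D(Y)={3,4,5,7}: no change => not a revision
Constraint 2 (Y < V) on D(Y)={3,4,5,7} D(V)={3,4,6,7}: Y {3,4,5,7}->{3,4,5}; V {3,4,6,7}->{4,6,7} => REVISION
Constraint 3 (V + U = Y) on D(V)={4,6,7} D(U)={3,4,5,6,7} D(Y)={3,4,5}: V {4,6,7}->{}; U {3,4,5,6,7}->{}; Y {3,4,5}->{} => REVISION
Total revisions = 2

Answer: 2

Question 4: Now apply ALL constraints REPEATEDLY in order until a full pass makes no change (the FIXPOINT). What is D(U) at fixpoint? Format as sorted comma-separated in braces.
pass 0 (initial): D(U)={3,4,5,6,7}
pass 1: U {3,4,5,6,7}->{}; V {3,4,6,7}->{}; Y {3,4,5,7}->{}
pass 2: no change
Fixpoint after 2 passes: D(U) = {}

Answer: {}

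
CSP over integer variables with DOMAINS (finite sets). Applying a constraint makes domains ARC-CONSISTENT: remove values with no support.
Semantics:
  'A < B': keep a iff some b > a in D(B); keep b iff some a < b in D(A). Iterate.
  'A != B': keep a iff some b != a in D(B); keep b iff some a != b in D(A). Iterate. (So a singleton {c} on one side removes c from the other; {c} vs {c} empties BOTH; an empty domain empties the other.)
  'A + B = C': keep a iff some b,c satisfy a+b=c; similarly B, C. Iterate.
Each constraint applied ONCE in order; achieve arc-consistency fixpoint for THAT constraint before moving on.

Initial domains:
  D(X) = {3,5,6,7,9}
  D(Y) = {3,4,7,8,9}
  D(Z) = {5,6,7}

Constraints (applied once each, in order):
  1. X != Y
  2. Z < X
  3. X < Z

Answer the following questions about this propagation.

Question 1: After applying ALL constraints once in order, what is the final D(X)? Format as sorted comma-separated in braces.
Answer: {6}

Derivation:
Constraint 1 (X != Y) on D(X)={3,5,6,7,9} D(Y)={3,4,7,8,9}: no change
Constraint 2 (Z < X) on D(Z)={5,6,7} D(X)={3,5,6,7,9}: X {3,5,6,7,9}->{6,7,9}
Constraint 3 (X < Z) on D(X)={6,7,9} D(Z)={5,6,7}: X {6,7,9}->{6}; Z {5,6,7}->{7}
So after all 3 constraints: D(X) = {6}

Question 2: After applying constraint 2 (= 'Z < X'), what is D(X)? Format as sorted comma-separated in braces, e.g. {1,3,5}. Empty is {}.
Constraint 1 (X != Y) on D(X)={3,5,6,7,9} D(Y)={3,4,7,8,9}: no change
Constraint 2 (Z < X) on D(Z)={5,6,7} D(X)={3,5,6,7,9}: X {3,5,6,7,9}->{6,7,9}
So after constraint 2: D(X) = {6,7,9}

Answer: {6,7,9}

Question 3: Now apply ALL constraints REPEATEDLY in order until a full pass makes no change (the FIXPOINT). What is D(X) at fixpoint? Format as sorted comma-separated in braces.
Answer: {}

Derivation:
pass 0 (initial): D(X)={3,5,6,7,9}
pass 1: X {3,5,6,7,9}->{6}; Z {5,6,7}->{7}
pass 2: X {6}->{}; Z {7}->{}
pass 3: Y {3,4,7,8,9}->{}
pass 4: no change
Fixpoint after 4 passes: D(X) = {}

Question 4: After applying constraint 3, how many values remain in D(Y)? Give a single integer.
Answer: 5

Derivation:
Constraint 1 (X != Y) on D(X)={3,5,6,7,9} D(Y)={3,4,7,8,9}: no change
Constraint 2 (Z < X) on D(Z)={5,6,7} D(X)={3,5,6,7,9}: X {3,5,6,7,9}->{6,7,9}
Constraint 3 (X < Z) on D(X)={6,7,9} D(Z)={5,6,7}: X {6,7,9}->{6}; Z {5,6,7}->{7}
So after constraint 3: D(Y)={3,4,7,8,9}, size = 5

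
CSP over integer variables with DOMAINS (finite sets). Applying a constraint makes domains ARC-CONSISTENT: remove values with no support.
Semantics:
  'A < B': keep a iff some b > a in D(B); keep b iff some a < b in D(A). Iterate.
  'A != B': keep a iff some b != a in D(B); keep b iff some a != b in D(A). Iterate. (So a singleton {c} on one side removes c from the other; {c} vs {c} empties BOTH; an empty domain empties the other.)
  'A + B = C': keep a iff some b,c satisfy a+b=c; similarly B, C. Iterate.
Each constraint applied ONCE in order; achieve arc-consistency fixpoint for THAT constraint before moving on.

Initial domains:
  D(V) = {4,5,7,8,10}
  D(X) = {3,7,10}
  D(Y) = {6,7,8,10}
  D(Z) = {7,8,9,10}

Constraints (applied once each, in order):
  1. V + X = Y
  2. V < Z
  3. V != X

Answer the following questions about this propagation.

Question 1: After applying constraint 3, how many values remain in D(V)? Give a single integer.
Answer: 3

Derivation:
Constraint 1 (V + X = Y) on D(V)={4,5,7,8,10} D(X)={3,7,10} D(Y)={6,7,8,10}: V {4,5,7,8,10}->{4,5,7}; X {3,7,10}->{3}; Y {6,7,8,10}->{7,8,10}
Constraint 2 (V < Z) on D(V)={4,5,7} D(Z)={7,8,9,10}: no change
Constraint 3 (V != X) on D(V)={4,5,7} D(X)={3}: no change
So after constraint 3: D(V)={4,5,7}, size = 3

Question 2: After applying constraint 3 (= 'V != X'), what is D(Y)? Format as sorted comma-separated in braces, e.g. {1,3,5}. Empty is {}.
Constraint 1 (V + X = Y) on D(V)={4,5,7,8,10} D(X)={3,7,10} D(Y)={6,7,8,10}: V {4,5,7,8,10}->{4,5,7}; X {3,7,10}->{3}; Y {6,7,8,10}->{7,8,10}
Constraint 2 (V < Z) on D(V)={4,5,7} D(Z)={7,8,9,10}: no change
Constraint 3 (V != X) on D(V)={4,5,7} D(X)={3}: no change
So after constraint 3: D(Y) = {7,8,10}

Answer: {7,8,10}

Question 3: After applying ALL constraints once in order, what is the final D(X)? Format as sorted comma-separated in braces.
Answer: {3}

Derivation:
Constraint 1 (V + X = Y) on D(V)={4,5,7,8,10} D(X)={3,7,10} D(Y)={6,7,8,10}: V {4,5,7,8,10}->{4,5,7}; X {3,7,10}->{3}; Y {6,7,8,10}->{7,8,10}
Constraint 2 (V < Z) on D(V)={4,5,7} D(Z)={7,8,9,10}: no change
Constraint 3 (V != X) on D(V)={4,5,7} D(X)={3}: no change
So after all 3 constraints: D(X) = {3}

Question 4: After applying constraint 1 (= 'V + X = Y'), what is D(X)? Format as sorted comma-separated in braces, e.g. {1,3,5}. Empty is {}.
Constraint 1 (V + X = Y) on D(V)={4,5,7,8,10} D(X)={3,7,10} D(Y)={6,7,8,10}: V {4,5,7,8,10}->{4,5,7}; X {3,7,10}->{3}; Y {6,7,8,10}->{7,8,10}
So after constraint 1: D(X) = {3}

Answer: {3}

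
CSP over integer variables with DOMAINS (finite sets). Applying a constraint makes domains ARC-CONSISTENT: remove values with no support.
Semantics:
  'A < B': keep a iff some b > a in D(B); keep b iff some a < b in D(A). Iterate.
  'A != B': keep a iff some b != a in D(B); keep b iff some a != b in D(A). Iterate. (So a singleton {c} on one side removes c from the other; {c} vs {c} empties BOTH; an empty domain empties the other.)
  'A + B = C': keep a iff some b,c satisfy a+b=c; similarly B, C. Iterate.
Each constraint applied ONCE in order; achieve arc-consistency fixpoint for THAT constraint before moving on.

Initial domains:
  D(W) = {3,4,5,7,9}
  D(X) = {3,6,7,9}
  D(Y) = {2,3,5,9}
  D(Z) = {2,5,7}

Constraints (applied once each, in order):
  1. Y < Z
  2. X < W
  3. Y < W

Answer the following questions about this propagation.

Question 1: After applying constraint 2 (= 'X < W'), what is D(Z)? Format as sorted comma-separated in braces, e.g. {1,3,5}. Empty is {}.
Answer: {5,7}

Derivation:
Constraint 1 (Y < Z) on D(Y)={2,3,5,9} D(Z)={2,5,7}: Y {2,3,5,9}->{2,3,5}; Z {2,5,7}->{5,7}
Constraint 2 (X < W) on D(X)={3,6,7,9} D(W)={3,4,5,7,9}: X {3,6,7,9}->{3,6,7}; W {3,4,5,7,9}->{4,5,7,9}
So after constraint 2: D(Z) = {5,7}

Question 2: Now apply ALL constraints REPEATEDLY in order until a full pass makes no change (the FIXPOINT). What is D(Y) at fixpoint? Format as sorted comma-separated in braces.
Answer: {2,3,5}

Derivation:
pass 0 (initial): D(Y)={2,3,5,9}
pass 1: W {3,4,5,7,9}->{4,5,7,9}; X {3,6,7,9}->{3,6,7}; Y {2,3,5,9}->{2,3,5}; Z {2,5,7}->{5,7}
pass 2: no change
Fixpoint after 2 passes: D(Y) = {2,3,5}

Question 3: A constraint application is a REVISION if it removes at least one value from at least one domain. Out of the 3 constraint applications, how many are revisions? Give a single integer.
Answer: 2

Derivation:
Constraint 1 (Y < Z) on D(Y)={2,3,5,9} D(Z)={2,5,7}: Y {2,3,5,9}->{2,3,5}; Z {2,5,7}->{5,7} => REVISION
Constraint 2 (X < W) on D(X)={3,6,7,9} D(W)={3,4,5,7,9}: X {3,6,7,9}->{3,6,7}; W {3,4,5,7,9}->{4,5,7,9} => REVISION
Constraint 3 (Y < W) on D(Y)={2,3,5} D(W)={4,5,7,9}: no change => not a revision
Total revisions = 2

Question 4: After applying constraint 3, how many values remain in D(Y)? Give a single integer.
Answer: 3

Derivation:
Constraint 1 (Y < Z) on D(Y)={2,3,5,9} D(Z)={2,5,7}: Y {2,3,5,9}->{2,3,5}; Z {2,5,7}->{5,7}
Constraint 2 (X < W) on D(X)={3,6,7,9} D(W)={3,4,5,7,9}: X {3,6,7,9}->{3,6,7}; W {3,4,5,7,9}->{4,5,7,9}
Constraint 3 (Y < W) on D(Y)={2,3,5} D(W)={4,5,7,9}: no change
So after constraint 3: D(Y)={2,3,5}, size = 3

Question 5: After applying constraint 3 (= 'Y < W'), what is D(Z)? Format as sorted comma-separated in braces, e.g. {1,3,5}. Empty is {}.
Answer: {5,7}

Derivation:
Constraint 1 (Y < Z) on D(Y)={2,3,5,9} D(Z)={2,5,7}: Y {2,3,5,9}->{2,3,5}; Z {2,5,7}->{5,7}
Constraint 2 (X < W) on D(X)={3,6,7,9} D(W)={3,4,5,7,9}: X {3,6,7,9}->{3,6,7}; W {3,4,5,7,9}->{4,5,7,9}
Constraint 3 (Y < W) on D(Y)={2,3,5} D(W)={4,5,7,9}: no change
So after constraint 3: D(Z) = {5,7}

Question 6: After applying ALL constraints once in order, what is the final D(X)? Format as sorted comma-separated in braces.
Constraint 1 (Y < Z) on D(Y)={2,3,5,9} D(Z)={2,5,7}: Y {2,3,5,9}->{2,3,5}; Z {2,5,7}->{5,7}
Constraint 2 (X < W) on D(X)={3,6,7,9} D(W)={3,4,5,7,9}: X {3,6,7,9}->{3,6,7}; W {3,4,5,7,9}->{4,5,7,9}
Constraint 3 (Y < W) on D(Y)={2,3,5} D(W)={4,5,7,9}: no change
So after all 3 constraints: D(X) = {3,6,7}

Answer: {3,6,7}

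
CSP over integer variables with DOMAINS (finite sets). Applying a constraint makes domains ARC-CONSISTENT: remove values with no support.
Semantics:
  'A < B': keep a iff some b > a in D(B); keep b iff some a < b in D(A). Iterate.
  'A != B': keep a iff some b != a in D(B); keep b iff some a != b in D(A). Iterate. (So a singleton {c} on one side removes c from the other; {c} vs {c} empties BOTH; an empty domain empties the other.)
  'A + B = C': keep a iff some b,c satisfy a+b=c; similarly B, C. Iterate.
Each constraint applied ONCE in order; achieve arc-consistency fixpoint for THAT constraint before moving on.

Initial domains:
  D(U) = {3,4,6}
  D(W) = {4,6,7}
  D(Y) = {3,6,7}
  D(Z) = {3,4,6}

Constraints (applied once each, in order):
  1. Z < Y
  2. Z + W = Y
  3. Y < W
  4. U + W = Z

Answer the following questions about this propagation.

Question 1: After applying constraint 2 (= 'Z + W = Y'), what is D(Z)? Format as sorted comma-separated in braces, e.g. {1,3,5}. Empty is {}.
Constraint 1 (Z < Y) on D(Z)={3,4,6} D(Y)={3,6,7}: Y {3,6,7}->{6,7}
Constraint 2 (Z + W = Y) on D(Z)={3,4,6} D(W)={4,6,7} D(Y)={6,7}: Z {3,4,6}->{3}; W {4,6,7}->{4}; Y {6,7}->{7}
So after constraint 2: D(Z) = {3}

Answer: {3}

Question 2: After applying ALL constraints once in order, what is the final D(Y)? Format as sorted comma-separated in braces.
Answer: {}

Derivation:
Constraint 1 (Z < Y) on D(Z)={3,4,6} D(Y)={3,6,7}: Y {3,6,7}->{6,7}
Constraint 2 (Z + W = Y) on D(Z)={3,4,6} D(W)={4,6,7} D(Y)={6,7}: Z {3,4,6}->{3}; W {4,6,7}->{4}; Y {6,7}->{7}
Constraint 3 (Y < W) on D(Y)={7} D(W)={4}: Y {7}->{}; W {4}->{}
Constraint 4 (U + W = Z) on D(U)={3,4,6} D(W)={} D(Z)={3}: U {3,4,6}->{}; Z {3}->{}
So after all 4 constraints: D(Y) = {}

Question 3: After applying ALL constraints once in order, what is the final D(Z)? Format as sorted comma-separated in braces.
Constraint 1 (Z < Y) on D(Z)={3,4,6} D(Y)={3,6,7}: Y {3,6,7}->{6,7}
Constraint 2 (Z + W = Y) on D(Z)={3,4,6} D(W)={4,6,7} D(Y)={6,7}: Z {3,4,6}->{3}; W {4,6,7}->{4}; Y {6,7}->{7}
Constraint 3 (Y < W) on D(Y)={7} D(W)={4}: Y {7}->{}; W {4}->{}
Constraint 4 (U + W = Z) on D(U)={3,4,6} D(W)={} D(Z)={3}: U {3,4,6}->{}; Z {3}->{}
So after all 4 constraints: D(Z) = {}

Answer: {}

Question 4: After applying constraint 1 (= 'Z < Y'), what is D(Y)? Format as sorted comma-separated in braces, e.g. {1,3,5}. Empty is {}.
Answer: {6,7}

Derivation:
Constraint 1 (Z < Y) on D(Z)={3,4,6} D(Y)={3,6,7}: Y {3,6,7}->{6,7}
So after constraint 1: D(Y) = {6,7}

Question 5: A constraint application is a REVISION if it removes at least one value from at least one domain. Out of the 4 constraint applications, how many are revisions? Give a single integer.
Answer: 4

Derivation:
Constraint 1 (Z < Y) on D(Z)={3,4,6} D(Y)={3,6,7}: Y {3,6,7}->{6,7} => REVISION
Constraint 2 (Z + W = Y) on D(Z)={3,4,6} D(W)={4,6,7} D(Y)={6,7}: Z {3,4,6}->{3}; W {4,6,7}->{4}; Y {6,7}->{7} => REVISION
Constraint 3 (Y < W) on D(Y)={7} D(W)={4}: Y {7}->{}; W {4}->{} => REVISION
Constraint 4 (U + W = Z) on D(U)={3,4,6} D(W)={} D(Z)={3}: U {3,4,6}->{}; Z {3}->{} => REVISION
Total revisions = 4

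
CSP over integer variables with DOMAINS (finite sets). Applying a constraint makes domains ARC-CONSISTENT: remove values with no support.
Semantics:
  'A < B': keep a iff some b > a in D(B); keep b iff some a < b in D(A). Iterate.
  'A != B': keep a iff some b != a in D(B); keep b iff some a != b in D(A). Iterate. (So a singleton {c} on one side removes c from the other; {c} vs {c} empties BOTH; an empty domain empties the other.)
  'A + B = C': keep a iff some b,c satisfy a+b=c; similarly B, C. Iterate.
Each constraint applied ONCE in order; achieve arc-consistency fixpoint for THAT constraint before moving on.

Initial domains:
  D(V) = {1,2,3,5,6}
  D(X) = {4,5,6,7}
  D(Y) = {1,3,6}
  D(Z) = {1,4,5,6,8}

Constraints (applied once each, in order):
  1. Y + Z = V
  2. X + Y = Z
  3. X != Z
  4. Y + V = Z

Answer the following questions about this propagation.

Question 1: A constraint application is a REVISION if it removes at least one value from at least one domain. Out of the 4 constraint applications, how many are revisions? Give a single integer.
Constraint 1 (Y + Z = V) on D(Y)={1,3,6} D(Z)={1,4,5,6,8} D(V)={1,2,3,5,6}: Y {1,3,6}->{1}; Z {1,4,5,6,8}->{1,4,5}; V {1,2,3,5,6}->{2,5,6} => REVISION
Constraint 2 (X + Y = Z) on D(X)={4,5,6,7} D(Y)={1} D(Z)={1,4,5}: X {4,5,6,7}->{4}; Z {1,4,5}->{5} => REVISION
Constraint 3 (X != Z) on D(X)={4} D(Z)={5}: no change => not a revision
Constraint 4 (Y + V = Z) on D(Y)={1} D(V)={2,5,6} D(Z)={5}: Y {1}->{}; V {2,5,6}->{}; Z {5}->{} => REVISION
Total revisions = 3

Answer: 3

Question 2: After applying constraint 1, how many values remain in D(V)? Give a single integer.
Answer: 3

Derivation:
Constraint 1 (Y + Z = V) on D(Y)={1,3,6} D(Z)={1,4,5,6,8} D(V)={1,2,3,5,6}: Y {1,3,6}->{1}; Z {1,4,5,6,8}->{1,4,5}; V {1,2,3,5,6}->{2,5,6}
So after constraint 1: D(V)={2,5,6}, size = 3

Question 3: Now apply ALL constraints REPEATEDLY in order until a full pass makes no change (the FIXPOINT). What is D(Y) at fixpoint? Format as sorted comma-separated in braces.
Answer: {}

Derivation:
pass 0 (initial): D(Y)={1,3,6}
pass 1: V {1,2,3,5,6}->{}; X {4,5,6,7}->{4}; Y {1,3,6}->{}; Z {1,4,5,6,8}->{}
pass 2: X {4}->{}
pass 3: no change
Fixpoint after 3 passes: D(Y) = {}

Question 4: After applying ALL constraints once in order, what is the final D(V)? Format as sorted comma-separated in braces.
Constraint 1 (Y + Z = V) on D(Y)={1,3,6} D(Z)={1,4,5,6,8} D(V)={1,2,3,5,6}: Y {1,3,6}->{1}; Z {1,4,5,6,8}->{1,4,5}; V {1,2,3,5,6}->{2,5,6}
Constraint 2 (X + Y = Z) on D(X)={4,5,6,7} D(Y)={1} D(Z)={1,4,5}: X {4,5,6,7}->{4}; Z {1,4,5}->{5}
Constraint 3 (X != Z) on D(X)={4} D(Z)={5}: no change
Constraint 4 (Y + V = Z) on D(Y)={1} D(V)={2,5,6} D(Z)={5}: Y {1}->{}; V {2,5,6}->{}; Z {5}->{}
So after all 4 constraints: D(V) = {}

Answer: {}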